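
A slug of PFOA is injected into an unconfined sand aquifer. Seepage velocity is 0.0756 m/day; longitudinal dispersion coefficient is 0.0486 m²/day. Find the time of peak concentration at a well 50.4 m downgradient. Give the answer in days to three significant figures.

For the 1D instantaneous-source solution, setting ∂C/∂t = 0 at fixed x gives v²t² + 2Dt − x² = 0, so t = (√(D² + v²x²) − D)/v².
√(D² + v²x²) = √(0.0486² + 0.0756² × 50.4²) = 3.811; v² = 0.00571536.
t = (3.811 − 0.0486)/0.00571536 = 658 days (vs. the pure-advection estimate x/v = 667 d).

658 days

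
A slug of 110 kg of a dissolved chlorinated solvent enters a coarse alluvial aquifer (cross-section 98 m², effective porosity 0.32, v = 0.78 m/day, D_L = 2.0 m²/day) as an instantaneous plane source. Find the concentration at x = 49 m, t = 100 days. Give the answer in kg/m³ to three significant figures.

For an instantaneous plane source, C(x,t) = M/(n_e·A·√(4πDt)) · exp(−(x−vt)²/(4Dt)), with n_e·A the pore (flow) area.
Plume center vt = 0.78 × 100 = 78 m, so the well at 49 m is 29 m upgradient of the peak.
√(4πDt) = 50.13 m, giving peak height M/(n_e·A·√(4πDt)) = 110/(0.32 × 98 × 50.13) = 0.06997 kg/m³.
(x−vt)²/(4Dt) = (-29)²/(4 × 2.0 × 100) = 1.051; exp(−1.051) = 0.3496.
C = 0.06997 × 0.3496 = 0.0245 kg/m³.

0.0245 kg/m³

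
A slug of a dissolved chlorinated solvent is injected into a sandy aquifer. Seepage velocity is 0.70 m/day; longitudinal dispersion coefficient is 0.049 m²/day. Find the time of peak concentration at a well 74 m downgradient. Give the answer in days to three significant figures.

For the 1D instantaneous-source solution, setting ∂C/∂t = 0 at fixed x gives v²t² + 2Dt − x² = 0, so t = (√(D² + v²x²) − D)/v².
√(D² + v²x²) = √(0.049² + 0.70² × 74²) = 51.80; v² = 0.49.
t = (51.80 − 0.049)/0.49 = 106 days (vs. the pure-advection estimate x/v = 106 d).

106 days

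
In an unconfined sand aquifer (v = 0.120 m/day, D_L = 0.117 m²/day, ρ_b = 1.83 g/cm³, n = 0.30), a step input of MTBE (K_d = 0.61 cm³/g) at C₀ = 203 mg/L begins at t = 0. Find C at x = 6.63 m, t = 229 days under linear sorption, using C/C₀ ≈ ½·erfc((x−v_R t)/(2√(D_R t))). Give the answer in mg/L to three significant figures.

Retardation factor R = 1 + ρ_b·K_d/n = 1 + 1.83 × 0.61/0.30 = 4.721.
Sorption retards both mechanisms: v_R = v/R = 0.02542 m/day, D_R = D/R = 0.02478 m²/day.
v_R·t = 0.02542 × 229 = 5.82118 m; 2√(D_R t) = 4.764 m; argument = (6.63 − 5.82118)/4.764 = 0.1698.
C = C₀ × ½·erfc(0.1698) = 203 × 0.4051 = 82.2 mg/L.

82.2 mg/L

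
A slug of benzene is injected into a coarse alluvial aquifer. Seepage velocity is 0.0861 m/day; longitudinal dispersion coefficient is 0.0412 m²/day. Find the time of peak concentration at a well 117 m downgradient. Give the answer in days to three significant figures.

1350 days

For the 1D instantaneous-source solution, setting ∂C/∂t = 0 at fixed x gives v²t² + 2Dt − x² = 0, so t = (√(D² + v²x²) − D)/v².
√(D² + v²x²) = √(0.0412² + 0.0861² × 117²) = 10.07; v² = 0.00741321.
t = (10.07 − 0.0412)/0.00741321 = 1350 days (vs. the pure-advection estimate x/v = 1360 d).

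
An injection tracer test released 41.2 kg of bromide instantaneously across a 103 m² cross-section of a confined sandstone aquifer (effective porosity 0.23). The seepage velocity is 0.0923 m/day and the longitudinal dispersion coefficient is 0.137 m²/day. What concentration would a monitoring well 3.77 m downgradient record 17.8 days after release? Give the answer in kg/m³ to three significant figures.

0.198 kg/m³

For an instantaneous plane source, C(x,t) = M/(n_e·A·√(4πDt)) · exp(−(x−vt)²/(4Dt)), with n_e·A the pore (flow) area.
Plume center vt = 0.0923 × 17.8 = 1.64294 m, so the well at 3.77 m is 2.12706 m downgradient of the peak.
√(4πDt) = 5.536 m, giving peak height M/(n_e·A·√(4πDt)) = 41.2/(0.23 × 103 × 5.536) = 0.3141 kg/m³.
(x−vt)²/(4Dt) = (2.12706)²/(4 × 0.137 × 17.8) = 0.4638; exp(−0.4638) = 0.6289.
C = 0.3141 × 0.6289 = 0.198 kg/m³.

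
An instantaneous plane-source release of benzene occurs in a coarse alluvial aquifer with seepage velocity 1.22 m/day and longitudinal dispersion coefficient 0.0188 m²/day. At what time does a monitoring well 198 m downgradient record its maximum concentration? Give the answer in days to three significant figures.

162 days

For the 1D instantaneous-source solution, setting ∂C/∂t = 0 at fixed x gives v²t² + 2Dt − x² = 0, so t = (√(D² + v²x²) − D)/v².
√(D² + v²x²) = √(0.0188² + 1.22² × 198²) = 241.6; v² = 1.4884.
t = (241.6 − 0.0188)/1.4884 = 162 days (vs. the pure-advection estimate x/v = 162 d).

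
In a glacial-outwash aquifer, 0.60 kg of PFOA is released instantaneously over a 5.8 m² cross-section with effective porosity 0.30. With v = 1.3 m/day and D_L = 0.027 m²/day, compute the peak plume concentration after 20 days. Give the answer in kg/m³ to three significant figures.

The peak of an instantaneous 1D plume sits at x = vt; there the Gaussian factor is 1 and C_max = M/(n_e·A·√(4πDt)), where n_e·A is the pore area the mass is dissolved in.
√(4πDt) = √(4π × 0.027 × 20) = 2.605 m, so C_max = 0.60/(0.30 × 5.8 × 2.605) = 0.132 kg/m³.

0.132 kg/m³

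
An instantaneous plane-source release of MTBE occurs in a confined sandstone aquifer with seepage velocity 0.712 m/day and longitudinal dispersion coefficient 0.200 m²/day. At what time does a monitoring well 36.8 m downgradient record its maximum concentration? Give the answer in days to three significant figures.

For the 1D instantaneous-source solution, setting ∂C/∂t = 0 at fixed x gives v²t² + 2Dt − x² = 0, so t = (√(D² + v²x²) − D)/v².
√(D² + v²x²) = √(0.200² + 0.712² × 36.8²) = 26.20; v² = 0.506944.
t = (26.20 − 0.200)/0.506944 = 51.3 days (vs. the pure-advection estimate x/v = 51.7 d).

51.3 days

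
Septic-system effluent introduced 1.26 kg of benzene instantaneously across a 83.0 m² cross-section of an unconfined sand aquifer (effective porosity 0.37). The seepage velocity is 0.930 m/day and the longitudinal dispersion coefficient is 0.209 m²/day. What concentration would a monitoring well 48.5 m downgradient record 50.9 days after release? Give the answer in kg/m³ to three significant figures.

0.00344 kg/m³

For an instantaneous plane source, C(x,t) = M/(n_e·A·√(4πDt)) · exp(−(x−vt)²/(4Dt)), with n_e·A the pore (flow) area.
Plume center vt = 0.930 × 50.9 = 47.337 m, so the well at 48.5 m is 1.163 m downgradient of the peak.
√(4πDt) = 11.56 m, giving peak height M/(n_e·A·√(4πDt)) = 1.26/(0.37 × 83.0 × 11.56) = 0.003549 kg/m³.
(x−vt)²/(4Dt) = (1.163)²/(4 × 0.209 × 50.9) = 0.03179; exp(−0.03179) = 0.9687.
C = 0.003549 × 0.9687 = 0.00344 kg/m³.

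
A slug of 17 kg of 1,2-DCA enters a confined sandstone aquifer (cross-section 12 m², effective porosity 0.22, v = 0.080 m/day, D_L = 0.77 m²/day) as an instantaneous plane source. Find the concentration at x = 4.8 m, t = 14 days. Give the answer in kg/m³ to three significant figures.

0.404 kg/m³

For an instantaneous plane source, C(x,t) = M/(n_e·A·√(4πDt)) · exp(−(x−vt)²/(4Dt)), with n_e·A the pore (flow) area.
Plume center vt = 0.080 × 14 = 1.12 m, so the well at 4.8 m is 3.68 m downgradient of the peak.
√(4πDt) = 11.64 m, giving peak height M/(n_e·A·√(4πDt)) = 17/(0.22 × 12 × 11.64) = 0.5532 kg/m³.
(x−vt)²/(4Dt) = (3.68)²/(4 × 0.77 × 14) = 0.3141; exp(−0.3141) = 0.7304.
C = 0.5532 × 0.7304 = 0.404 kg/m³.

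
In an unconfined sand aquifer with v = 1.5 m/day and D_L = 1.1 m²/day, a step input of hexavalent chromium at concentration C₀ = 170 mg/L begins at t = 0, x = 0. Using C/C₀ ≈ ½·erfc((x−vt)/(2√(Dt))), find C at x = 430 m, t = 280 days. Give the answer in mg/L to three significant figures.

For a continuous step input, C/C₀ ≈ ½·erfc((x−vt)/(2√(Dt))).
vt = 1.5 × 280 = 420 m and 2√(Dt) = 2√(1.1 × 280) = 35.10 m.
Argument (x−vt)/(2√(Dt)) = (430 − 420)/35.10 = 0.2849; ½·erfc(0.2849) = 0.3435.
C = 170 × 0.3435 = 58.4 mg/L.

58.4 mg/L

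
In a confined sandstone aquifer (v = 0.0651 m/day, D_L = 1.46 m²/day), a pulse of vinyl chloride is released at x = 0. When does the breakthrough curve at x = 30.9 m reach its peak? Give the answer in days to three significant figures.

For the 1D instantaneous-source solution, setting ∂C/∂t = 0 at fixed x gives v²t² + 2Dt − x² = 0, so t = (√(D² + v²x²) − D)/v².
√(D² + v²x²) = √(1.46² + 0.0651² × 30.9²) = 2.486; v² = 0.00423801.
t = (2.486 − 1.46)/0.00423801 = 242 days (vs. the pure-advection estimate x/v = 475 d).

242 days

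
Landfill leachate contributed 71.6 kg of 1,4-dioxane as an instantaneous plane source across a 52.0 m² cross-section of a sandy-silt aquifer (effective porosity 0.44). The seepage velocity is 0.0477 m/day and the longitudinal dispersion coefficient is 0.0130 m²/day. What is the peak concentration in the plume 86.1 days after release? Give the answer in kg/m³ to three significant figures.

The peak of an instantaneous 1D plume sits at x = vt; there the Gaussian factor is 1 and C_max = M/(n_e·A·√(4πDt)), where n_e·A is the pore area the mass is dissolved in.
√(4πDt) = √(4π × 0.0130 × 86.1) = 3.750 m, so C_max = 71.6/(0.44 × 52.0 × 3.750) = 0.834 kg/m³.

0.834 kg/m³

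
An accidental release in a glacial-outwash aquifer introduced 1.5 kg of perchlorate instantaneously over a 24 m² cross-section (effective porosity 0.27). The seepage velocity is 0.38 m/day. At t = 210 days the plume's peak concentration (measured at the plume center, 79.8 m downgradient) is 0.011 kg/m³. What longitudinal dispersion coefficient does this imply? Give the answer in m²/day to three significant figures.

0.168 m²/day

At the plume center C_max = M/(n_e·A·√(4πDt)), so D = M²/(4πt·(n_e·A·C_max)²).
n_e·A·C_max = 0.27 × 24 × 0.011 = 0.07128 kg/m.
D = 1.5²/(4π × 210 × 0.07128²) = 0.168 m²/day.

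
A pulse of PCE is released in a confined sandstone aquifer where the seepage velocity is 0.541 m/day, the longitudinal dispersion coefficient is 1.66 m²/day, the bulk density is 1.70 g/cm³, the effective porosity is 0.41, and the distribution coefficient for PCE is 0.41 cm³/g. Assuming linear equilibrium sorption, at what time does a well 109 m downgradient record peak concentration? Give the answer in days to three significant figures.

Retardation factor R = 1 + ρ_b·K_d/n = 1 + 1.70 × 0.41/0.41 = 2.700.
Sorption retards both mechanisms: v_R = v/R = 0.2004 m/day, D_R = D/R = 0.6148 m²/day.
Peak time from v_R²t² + 2D_R t − x² = 0: t = (√(D_R² + v_R²x²) − D_R)/v_R².
√(D_R² + v_R²x²) = √(0.6148² + 0.2004² × 109²) = 21.85; v_R² = 0.04016.
t = (21.85 − 0.6148)/0.04016 = 529 days.

529 days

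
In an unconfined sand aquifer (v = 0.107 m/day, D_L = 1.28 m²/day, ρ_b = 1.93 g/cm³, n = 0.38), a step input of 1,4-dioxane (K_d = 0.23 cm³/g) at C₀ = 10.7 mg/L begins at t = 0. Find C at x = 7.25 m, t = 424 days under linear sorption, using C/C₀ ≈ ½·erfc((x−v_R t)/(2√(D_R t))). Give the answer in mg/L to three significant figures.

7.81 mg/L

Retardation factor R = 1 + ρ_b·K_d/n = 1 + 1.93 × 0.23/0.38 = 2.168.
Sorption retards both mechanisms: v_R = v/R = 0.04935 m/day, D_R = D/R = 0.5904 m²/day.
v_R·t = 0.04935 × 424 = 20.9244 m; 2√(D_R t) = 31.64 m; argument = (7.25 − 20.9244)/31.64 = -0.4322.
C = C₀ × ½·erfc(-0.4322) = 10.7 × 0.7295 = 7.81 mg/L.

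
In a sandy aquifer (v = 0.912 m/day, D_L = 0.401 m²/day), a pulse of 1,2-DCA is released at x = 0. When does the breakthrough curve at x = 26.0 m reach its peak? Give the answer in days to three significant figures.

28.0 days

For the 1D instantaneous-source solution, setting ∂C/∂t = 0 at fixed x gives v²t² + 2Dt − x² = 0, so t = (√(D² + v²x²) − D)/v².
√(D² + v²x²) = √(0.401² + 0.912² × 26.0²) = 23.72; v² = 0.831744.
t = (23.72 − 0.401)/0.831744 = 28.0 days (vs. the pure-advection estimate x/v = 28.5 d).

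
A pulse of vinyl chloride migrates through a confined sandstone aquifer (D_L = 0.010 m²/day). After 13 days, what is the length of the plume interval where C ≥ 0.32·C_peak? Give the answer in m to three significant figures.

1.54 m

The plume is Gaussian with σ = √(2Dt) = √(2 × 0.010 × 13) = 0.5099 m.
C/C_peak = exp(−Δx²/(2σ²)) = 0.32 ⇒ Δx = σ·√(−2 ln 0.32) = 0.5099 × 1.510 = 0.7699 m.
Width = 2Δx = 1.54 m.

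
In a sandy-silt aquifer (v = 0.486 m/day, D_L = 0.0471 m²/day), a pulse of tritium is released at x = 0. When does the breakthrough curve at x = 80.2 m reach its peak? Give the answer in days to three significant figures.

165 days

For the 1D instantaneous-source solution, setting ∂C/∂t = 0 at fixed x gives v²t² + 2Dt − x² = 0, so t = (√(D² + v²x²) − D)/v².
√(D² + v²x²) = √(0.0471² + 0.486² × 80.2²) = 38.98; v² = 0.236196.
t = (38.98 − 0.0471)/0.236196 = 165 days (vs. the pure-advection estimate x/v = 165 d).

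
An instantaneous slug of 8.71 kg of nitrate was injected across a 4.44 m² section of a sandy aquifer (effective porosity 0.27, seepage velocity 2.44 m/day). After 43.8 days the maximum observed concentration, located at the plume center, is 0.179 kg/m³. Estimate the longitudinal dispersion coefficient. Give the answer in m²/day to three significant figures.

2.99 m²/day

At the plume center C_max = M/(n_e·A·√(4πDt)), so D = M²/(4πt·(n_e·A·C_max)²).
n_e·A·C_max = 0.27 × 4.44 × 0.179 = 0.2146 kg/m.
D = 8.71²/(4π × 43.8 × 0.2146²) = 2.99 m²/day.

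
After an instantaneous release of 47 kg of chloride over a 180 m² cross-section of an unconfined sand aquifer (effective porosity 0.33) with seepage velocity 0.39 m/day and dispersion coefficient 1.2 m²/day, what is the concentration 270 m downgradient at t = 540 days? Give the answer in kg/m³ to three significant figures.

0.00225 kg/m³

For an instantaneous plane source, C(x,t) = M/(n_e·A·√(4πDt)) · exp(−(x−vt)²/(4Dt)), with n_e·A the pore (flow) area.
Plume center vt = 0.39 × 540 = 210.6 m, so the well at 270 m is 59.4 m downgradient of the peak.
√(4πDt) = 90.24 m, giving peak height M/(n_e·A·√(4πDt)) = 47/(0.33 × 180 × 90.24) = 0.008768 kg/m³.
(x−vt)²/(4Dt) = (59.4)²/(4 × 1.2 × 540) = 1.361; exp(−1.361) = 0.2564.
C = 0.008768 × 0.2564 = 0.00225 kg/m³.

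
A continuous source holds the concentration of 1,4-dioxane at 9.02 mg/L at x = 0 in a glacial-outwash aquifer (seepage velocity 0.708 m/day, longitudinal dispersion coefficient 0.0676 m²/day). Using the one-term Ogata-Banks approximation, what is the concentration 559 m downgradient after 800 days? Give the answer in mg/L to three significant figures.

For a continuous step input, C/C₀ ≈ ½·erfc((x−vt)/(2√(Dt))).
vt = 0.708 × 800 = 566.4 m and 2√(Dt) = 2√(0.0676 × 800) = 14.71 m.
Argument (x−vt)/(2√(Dt)) = (559 − 566.4)/14.71 = -0.5031; ½·erfc(-0.5031) = 0.7616.
C = 9.02 × 0.7616 = 6.87 mg/L.

6.87 mg/L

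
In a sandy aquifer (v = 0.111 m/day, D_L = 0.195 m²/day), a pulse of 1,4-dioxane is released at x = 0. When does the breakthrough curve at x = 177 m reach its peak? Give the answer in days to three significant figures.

1580 days

For the 1D instantaneous-source solution, setting ∂C/∂t = 0 at fixed x gives v²t² + 2Dt − x² = 0, so t = (√(D² + v²x²) − D)/v².
√(D² + v²x²) = √(0.195² + 0.111² × 177²) = 19.65; v² = 0.012321.
t = (19.65 − 0.195)/0.012321 = 1580 days (vs. the pure-advection estimate x/v = 1590 d).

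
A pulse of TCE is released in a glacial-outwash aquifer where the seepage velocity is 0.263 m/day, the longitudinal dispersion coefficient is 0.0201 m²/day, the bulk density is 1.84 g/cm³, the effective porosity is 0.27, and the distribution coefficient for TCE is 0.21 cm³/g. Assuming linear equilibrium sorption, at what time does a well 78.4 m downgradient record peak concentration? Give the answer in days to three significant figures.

724 days

Retardation factor R = 1 + ρ_b·K_d/n = 1 + 1.84 × 0.21/0.27 = 2.431.
Sorption retards both mechanisms: v_R = v/R = 0.1082 m/day, D_R = D/R = 0.008268 m²/day.
Peak time from v_R²t² + 2D_R t − x² = 0: t = (√(D_R² + v_R²x²) − D_R)/v_R².
√(D_R² + v_R²x²) = √(0.008268² + 0.1082² × 78.4²) = 8.483; v_R² = 0.01171.
t = (8.483 − 0.008268)/0.01171 = 724 days.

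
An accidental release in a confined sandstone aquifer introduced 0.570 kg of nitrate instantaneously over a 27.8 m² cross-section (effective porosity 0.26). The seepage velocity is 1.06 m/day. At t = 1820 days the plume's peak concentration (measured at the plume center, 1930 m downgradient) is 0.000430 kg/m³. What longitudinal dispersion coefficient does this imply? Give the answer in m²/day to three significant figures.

At the plume center C_max = M/(n_e·A·√(4πDt)), so D = M²/(4πt·(n_e·A·C_max)²).
n_e·A·C_max = 0.26 × 27.8 × 0.000430 = 0.003108 kg/m.
D = 0.570²/(4π × 1820 × 0.003108²) = 1.47 m²/day.

1.47 m²/day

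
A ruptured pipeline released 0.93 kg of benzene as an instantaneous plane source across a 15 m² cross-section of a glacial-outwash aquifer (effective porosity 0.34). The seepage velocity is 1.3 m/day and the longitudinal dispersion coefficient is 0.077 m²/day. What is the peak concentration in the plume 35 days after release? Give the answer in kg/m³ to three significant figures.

The peak of an instantaneous 1D plume sits at x = vt; there the Gaussian factor is 1 and C_max = M/(n_e·A·√(4πDt)), where n_e·A is the pore area the mass is dissolved in.
√(4πDt) = √(4π × 0.077 × 35) = 5.819 m, so C_max = 0.93/(0.34 × 15 × 5.819) = 0.0313 kg/m³.

0.0313 kg/m³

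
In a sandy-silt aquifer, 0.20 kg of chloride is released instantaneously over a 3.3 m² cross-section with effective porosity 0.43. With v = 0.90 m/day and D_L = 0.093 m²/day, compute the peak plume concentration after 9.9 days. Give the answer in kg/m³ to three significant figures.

0.0414 kg/m³

The peak of an instantaneous 1D plume sits at x = vt; there the Gaussian factor is 1 and C_max = M/(n_e·A·√(4πDt)), where n_e·A is the pore area the mass is dissolved in.
√(4πDt) = √(4π × 0.093 × 9.9) = 3.401 m, so C_max = 0.20/(0.43 × 3.3 × 3.401) = 0.0414 kg/m³.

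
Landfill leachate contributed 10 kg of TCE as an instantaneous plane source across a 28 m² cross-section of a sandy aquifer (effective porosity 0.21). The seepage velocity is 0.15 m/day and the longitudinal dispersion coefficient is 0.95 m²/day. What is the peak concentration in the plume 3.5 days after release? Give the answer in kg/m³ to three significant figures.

The peak of an instantaneous 1D plume sits at x = vt; there the Gaussian factor is 1 and C_max = M/(n_e·A·√(4πDt)), where n_e·A is the pore area the mass is dissolved in.
√(4πDt) = √(4π × 0.95 × 3.5) = 6.464 m, so C_max = 10/(0.21 × 28 × 6.464) = 0.263 kg/m³.

0.263 kg/m³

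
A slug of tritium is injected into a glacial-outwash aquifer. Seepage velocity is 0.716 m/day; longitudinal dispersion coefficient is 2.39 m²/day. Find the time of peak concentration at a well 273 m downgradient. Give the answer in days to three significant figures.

377 days

For the 1D instantaneous-source solution, setting ∂C/∂t = 0 at fixed x gives v²t² + 2Dt − x² = 0, so t = (√(D² + v²x²) − D)/v².
√(D² + v²x²) = √(2.39² + 0.716² × 273²) = 195.5; v² = 0.512656.
t = (195.5 − 2.39)/0.512656 = 377 days (vs. the pure-advection estimate x/v = 381 d).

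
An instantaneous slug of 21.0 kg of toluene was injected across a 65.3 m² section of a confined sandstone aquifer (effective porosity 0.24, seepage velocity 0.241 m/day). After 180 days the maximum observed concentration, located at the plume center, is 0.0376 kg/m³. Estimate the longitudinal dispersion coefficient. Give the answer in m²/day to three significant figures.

At the plume center C_max = M/(n_e·A·√(4πDt)), so D = M²/(4πt·(n_e·A·C_max)²).
n_e·A·C_max = 0.24 × 65.3 × 0.0376 = 0.5893 kg/m.
D = 21.0²/(4π × 180 × 0.5893²) = 0.561 m²/day.

0.561 m²/day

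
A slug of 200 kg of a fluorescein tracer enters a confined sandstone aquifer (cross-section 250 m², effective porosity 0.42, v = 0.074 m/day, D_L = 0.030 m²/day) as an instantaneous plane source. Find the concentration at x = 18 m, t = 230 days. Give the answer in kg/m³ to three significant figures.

For an instantaneous plane source, C(x,t) = M/(n_e·A·√(4πDt)) · exp(−(x−vt)²/(4Dt)), with n_e·A the pore (flow) area.
Plume center vt = 0.074 × 230 = 17.02 m, so the well at 18 m is 0.98 m downgradient of the peak.
√(4πDt) = 9.312 m, giving peak height M/(n_e·A·√(4πDt)) = 200/(0.42 × 250 × 9.312) = 0.2045 kg/m³.
(x−vt)²/(4Dt) = (0.98)²/(4 × 0.030 × 230) = 0.03480; exp(−0.03480) = 0.9658.
C = 0.2045 × 0.9658 = 0.198 kg/m³.

0.198 kg/m³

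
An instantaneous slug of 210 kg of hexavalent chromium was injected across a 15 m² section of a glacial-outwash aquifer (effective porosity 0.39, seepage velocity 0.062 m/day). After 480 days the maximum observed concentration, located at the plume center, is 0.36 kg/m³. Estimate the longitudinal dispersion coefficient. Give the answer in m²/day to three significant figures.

At the plume center C_max = M/(n_e·A·√(4πDt)), so D = M²/(4πt·(n_e·A·C_max)²).
n_e·A·C_max = 0.39 × 15 × 0.36 = 2.106 kg/m.
D = 210²/(4π × 480 × 2.106²) = 1.65 m²/day.

1.65 m²/day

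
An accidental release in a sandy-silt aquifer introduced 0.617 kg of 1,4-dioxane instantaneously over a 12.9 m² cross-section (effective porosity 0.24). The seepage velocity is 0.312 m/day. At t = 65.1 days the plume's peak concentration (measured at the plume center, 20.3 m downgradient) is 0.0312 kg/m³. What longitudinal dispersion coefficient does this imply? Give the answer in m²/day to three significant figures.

At the plume center C_max = M/(n_e·A·√(4πDt)), so D = M²/(4πt·(n_e·A·C_max)²).
n_e·A·C_max = 0.24 × 12.9 × 0.0312 = 0.09660 kg/m.
D = 0.617²/(4π × 65.1 × 0.09660²) = 0.0499 m²/day.

0.0499 m²/day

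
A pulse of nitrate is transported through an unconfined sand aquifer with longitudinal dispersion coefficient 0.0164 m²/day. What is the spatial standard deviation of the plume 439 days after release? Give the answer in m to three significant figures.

Dispersive spreading gives a Gaussian with σ² = 2Dt; advection only shifts the center.
σ = √(2 × 0.0164 × 439) = 3.79 m.

3.79 m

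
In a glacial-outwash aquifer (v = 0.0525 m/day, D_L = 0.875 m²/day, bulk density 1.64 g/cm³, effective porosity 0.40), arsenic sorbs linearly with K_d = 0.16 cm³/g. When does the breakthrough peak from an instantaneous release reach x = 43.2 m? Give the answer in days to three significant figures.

935 days

Retardation factor R = 1 + ρ_b·K_d/n = 1 + 1.64 × 0.16/0.40 = 1.656.
Sorption retards both mechanisms: v_R = v/R = 0.03170 m/day, D_R = D/R = 0.5284 m²/day.
Peak time from v_R²t² + 2D_R t − x² = 0: t = (√(D_R² + v_R²x²) − D_R)/v_R².
√(D_R² + v_R²x²) = √(0.5284² + 0.03170² × 43.2²) = 1.468; v_R² = 0.001005.
t = (1.468 − 0.5284)/0.001005 = 935 days.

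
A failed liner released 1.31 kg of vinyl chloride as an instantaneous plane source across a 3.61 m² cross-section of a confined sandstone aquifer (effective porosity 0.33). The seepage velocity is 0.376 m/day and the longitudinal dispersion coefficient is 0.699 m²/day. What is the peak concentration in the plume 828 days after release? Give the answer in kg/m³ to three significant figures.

The peak of an instantaneous 1D plume sits at x = vt; there the Gaussian factor is 1 and C_max = M/(n_e·A·√(4πDt)), where n_e·A is the pore area the mass is dissolved in.
√(4πDt) = √(4π × 0.699 × 828) = 85.28 m, so C_max = 1.31/(0.33 × 3.61 × 85.28) = 0.0129 kg/m³.

0.0129 kg/m³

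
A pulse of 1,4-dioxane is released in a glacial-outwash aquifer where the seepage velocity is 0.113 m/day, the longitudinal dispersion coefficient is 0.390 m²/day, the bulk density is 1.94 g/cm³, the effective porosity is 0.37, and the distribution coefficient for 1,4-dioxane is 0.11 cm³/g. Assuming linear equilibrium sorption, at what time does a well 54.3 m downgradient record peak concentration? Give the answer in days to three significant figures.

Retardation factor R = 1 + ρ_b·K_d/n = 1 + 1.94 × 0.11/0.37 = 1.577.
Sorption retards both mechanisms: v_R = v/R = 0.07166 m/day, D_R = D/R = 0.2473 m²/day.
Peak time from v_R²t² + 2D_R t − x² = 0: t = (√(D_R² + v_R²x²) − D_R)/v_R².
√(D_R² + v_R²x²) = √(0.2473² + 0.07166² × 54.3²) = 3.899; v_R² = 0.005135.
t = (3.899 − 0.2473)/0.005135 = 711 days.

711 days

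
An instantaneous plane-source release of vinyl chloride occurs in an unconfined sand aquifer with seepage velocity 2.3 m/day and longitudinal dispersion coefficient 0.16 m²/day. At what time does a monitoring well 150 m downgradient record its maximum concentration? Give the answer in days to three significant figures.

65.2 days

For the 1D instantaneous-source solution, setting ∂C/∂t = 0 at fixed x gives v²t² + 2Dt − x² = 0, so t = (√(D² + v²x²) − D)/v².
√(D² + v²x²) = √(0.16² + 2.3² × 150²) = 345.0; v² = 5.29.
t = (345.0 − 0.16)/5.29 = 65.2 days (vs. the pure-advection estimate x/v = 65.2 d).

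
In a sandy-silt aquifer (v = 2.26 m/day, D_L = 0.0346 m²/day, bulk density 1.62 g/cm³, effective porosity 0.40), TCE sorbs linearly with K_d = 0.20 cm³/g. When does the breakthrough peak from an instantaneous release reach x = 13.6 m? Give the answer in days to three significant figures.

Retardation factor R = 1 + ρ_b·K_d/n = 1 + 1.62 × 0.20/0.40 = 1.810.
Sorption retards both mechanisms: v_R = v/R = 1.249 m/day, D_R = D/R = 0.01912 m²/day.
Peak time from v_R²t² + 2D_R t − x² = 0: t = (√(D_R² + v_R²x²) − D_R)/v_R².
√(D_R² + v_R²x²) = √(0.01912² + 1.249² × 13.6²) = 16.99; v_R² = 1.560.
t = (16.99 − 0.01912)/1.560 = 10.9 days.

10.9 days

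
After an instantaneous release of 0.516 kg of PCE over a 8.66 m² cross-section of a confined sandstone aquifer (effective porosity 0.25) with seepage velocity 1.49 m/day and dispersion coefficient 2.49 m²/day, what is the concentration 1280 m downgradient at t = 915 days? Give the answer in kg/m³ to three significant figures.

For an instantaneous plane source, C(x,t) = M/(n_e·A·√(4πDt)) · exp(−(x−vt)²/(4Dt)), with n_e·A the pore (flow) area.
Plume center vt = 1.49 × 915 = 1363.35 m, so the well at 1280 m is 83.35 m upgradient of the peak.
√(4πDt) = 169.2 m, giving peak height M/(n_e·A·√(4πDt)) = 0.516/(0.25 × 8.66 × 169.2) = 0.001409 kg/m³.
(x−vt)²/(4Dt) = (-83.35)²/(4 × 2.49 × 915) = 0.7623; exp(−0.7623) = 0.4666.
C = 0.001409 × 0.4666 = 0.000657 kg/m³.

0.000657 kg/m³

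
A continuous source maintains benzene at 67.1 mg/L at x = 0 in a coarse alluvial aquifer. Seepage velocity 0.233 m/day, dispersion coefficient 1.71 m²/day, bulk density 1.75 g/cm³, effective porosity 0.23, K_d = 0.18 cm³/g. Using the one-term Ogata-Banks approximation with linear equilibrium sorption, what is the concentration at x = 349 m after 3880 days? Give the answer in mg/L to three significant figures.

Retardation factor R = 1 + ρ_b·K_d/n = 1 + 1.75 × 0.18/0.23 = 2.370.
Sorption retards both mechanisms: v_R = v/R = 0.09831 m/day, D_R = D/R = 0.7215 m²/day.
v_R·t = 0.09831 × 3880 = 381.4428 m; 2√(D_R t) = 105.8 m; argument = (349 − 381.4428)/105.8 = -0.3066.
C = C₀ × ½·erfc(-0.3066) = 67.1 × 0.6677 = 44.8 mg/L.

44.8 mg/L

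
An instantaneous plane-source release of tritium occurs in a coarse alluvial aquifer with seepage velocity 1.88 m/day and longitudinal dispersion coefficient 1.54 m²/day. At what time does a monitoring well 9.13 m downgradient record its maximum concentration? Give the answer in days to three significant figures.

4.44 days

For the 1D instantaneous-source solution, setting ∂C/∂t = 0 at fixed x gives v²t² + 2Dt − x² = 0, so t = (√(D² + v²x²) − D)/v².
√(D² + v²x²) = √(1.54² + 1.88² × 9.13²) = 17.23; v² = 3.5344.
t = (17.23 − 1.54)/3.5344 = 4.44 days (vs. the pure-advection estimate x/v = 4.86 d).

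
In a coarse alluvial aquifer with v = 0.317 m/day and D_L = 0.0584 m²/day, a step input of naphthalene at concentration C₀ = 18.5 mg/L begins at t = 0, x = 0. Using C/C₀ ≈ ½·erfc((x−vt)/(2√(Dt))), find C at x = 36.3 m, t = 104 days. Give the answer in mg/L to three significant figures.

3.14 mg/L

For a continuous step input, C/C₀ ≈ ½·erfc((x−vt)/(2√(Dt))).
vt = 0.317 × 104 = 32.968 m and 2√(Dt) = 2√(0.0584 × 104) = 4.929 m.
Argument (x−vt)/(2√(Dt)) = (36.3 − 32.968)/4.929 = 0.6760; ½·erfc(0.6760) = 0.1695.
C = 18.5 × 0.1695 = 3.14 mg/L.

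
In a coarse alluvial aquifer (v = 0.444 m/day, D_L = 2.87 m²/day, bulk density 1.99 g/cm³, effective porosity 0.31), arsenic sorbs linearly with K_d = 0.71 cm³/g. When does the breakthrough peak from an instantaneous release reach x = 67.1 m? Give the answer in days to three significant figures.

763 days

Retardation factor R = 1 + ρ_b·K_d/n = 1 + 1.99 × 0.71/0.31 = 5.558.
Sorption retards both mechanisms: v_R = v/R = 0.07988 m/day, D_R = D/R = 0.5164 m²/day.
Peak time from v_R²t² + 2D_R t − x² = 0: t = (√(D_R² + v_R²x²) − D_R)/v_R².
√(D_R² + v_R²x²) = √(0.5164² + 0.07988² × 67.1²) = 5.385; v_R² = 0.006381.
t = (5.385 − 0.5164)/0.006381 = 763 days.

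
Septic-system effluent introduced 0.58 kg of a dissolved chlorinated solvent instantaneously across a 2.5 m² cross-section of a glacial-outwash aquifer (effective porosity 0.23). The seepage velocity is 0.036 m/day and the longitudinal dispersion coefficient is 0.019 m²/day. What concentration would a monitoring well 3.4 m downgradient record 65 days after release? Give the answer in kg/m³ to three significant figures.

For an instantaneous plane source, C(x,t) = M/(n_e·A·√(4πDt)) · exp(−(x−vt)²/(4Dt)), with n_e·A the pore (flow) area.
Plume center vt = 0.036 × 65 = 2.34 m, so the well at 3.4 m is 1.06 m downgradient of the peak.
√(4πDt) = 3.939 m, giving peak height M/(n_e·A·√(4πDt)) = 0.58/(0.23 × 2.5 × 3.939) = 0.2561 kg/m³.
(x−vt)²/(4Dt) = (1.06)²/(4 × 0.019 × 65) = 0.2274; exp(−0.2274) = 0.7966.
C = 0.2561 × 0.7966 = 0.204 kg/m³.

0.204 kg/m³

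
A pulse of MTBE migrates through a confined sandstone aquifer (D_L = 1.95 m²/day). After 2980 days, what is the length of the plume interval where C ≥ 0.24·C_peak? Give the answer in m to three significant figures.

The plume is Gaussian with σ = √(2Dt) = √(2 × 1.95 × 2980) = 107.8 m.
C/C_peak = exp(−Δx²/(2σ²)) = 0.24 ⇒ Δx = σ·√(−2 ln 0.24) = 107.8 × 1.689 = 182.1 m.
Width = 2Δx = 364 m.

364 m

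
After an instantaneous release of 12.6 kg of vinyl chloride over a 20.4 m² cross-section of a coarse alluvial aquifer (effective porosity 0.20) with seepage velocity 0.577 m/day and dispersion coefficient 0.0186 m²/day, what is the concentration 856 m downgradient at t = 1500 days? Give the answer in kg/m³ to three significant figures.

0.0735 kg/m³

For an instantaneous plane source, C(x,t) = M/(n_e·A·√(4πDt)) · exp(−(x−vt)²/(4Dt)), with n_e·A the pore (flow) area.
Plume center vt = 0.577 × 1500 = 865.5 m, so the well at 856 m is 9.5 m upgradient of the peak.
√(4πDt) = 18.72 m, giving peak height M/(n_e·A·√(4πDt)) = 12.6/(0.20 × 20.4 × 18.72) = 0.1650 kg/m³.
(x−vt)²/(4Dt) = (-9.5)²/(4 × 0.0186 × 1500) = 0.8087; exp(−0.8087) = 0.4454.
C = 0.1650 × 0.4454 = 0.0735 kg/m³.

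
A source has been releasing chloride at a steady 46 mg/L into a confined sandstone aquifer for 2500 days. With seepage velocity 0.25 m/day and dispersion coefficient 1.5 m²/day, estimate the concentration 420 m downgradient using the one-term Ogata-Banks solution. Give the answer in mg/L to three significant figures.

For a continuous step input, C/C₀ ≈ ½·erfc((x−vt)/(2√(Dt))).
vt = 0.25 × 2500 = 625 m and 2√(Dt) = 2√(1.5 × 2500) = 122.5 m.
Argument (x−vt)/(2√(Dt)) = (420 − 625)/122.5 = -1.673; ½·erfc(-1.673) = 0.9910.
C = 46 × 0.9910 = 45.6 mg/L.

45.6 mg/L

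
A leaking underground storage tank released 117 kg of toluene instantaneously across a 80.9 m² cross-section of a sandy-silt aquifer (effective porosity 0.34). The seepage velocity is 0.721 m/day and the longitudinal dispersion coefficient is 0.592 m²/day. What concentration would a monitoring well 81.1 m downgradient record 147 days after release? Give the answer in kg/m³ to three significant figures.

0.0217 kg/m³

For an instantaneous plane source, C(x,t) = M/(n_e·A·√(4πDt)) · exp(−(x−vt)²/(4Dt)), with n_e·A the pore (flow) area.
Plume center vt = 0.721 × 147 = 105.987 m, so the well at 81.1 m is 24.887 m upgradient of the peak.
√(4πDt) = 33.07 m, giving peak height M/(n_e·A·√(4πDt)) = 117/(0.34 × 80.9 × 33.07) = 0.1286 kg/m³.
(x−vt)²/(4Dt) = (-24.887)²/(4 × 0.592 × 147) = 1.779; exp(−1.779) = 0.1688.
C = 0.1286 × 0.1688 = 0.0217 kg/m³.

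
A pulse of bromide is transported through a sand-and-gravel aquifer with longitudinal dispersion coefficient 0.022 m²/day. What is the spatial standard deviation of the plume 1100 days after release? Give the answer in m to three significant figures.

6.96 m

Dispersive spreading gives a Gaussian with σ² = 2Dt; advection only shifts the center.
σ = √(2 × 0.022 × 1100) = 6.96 m.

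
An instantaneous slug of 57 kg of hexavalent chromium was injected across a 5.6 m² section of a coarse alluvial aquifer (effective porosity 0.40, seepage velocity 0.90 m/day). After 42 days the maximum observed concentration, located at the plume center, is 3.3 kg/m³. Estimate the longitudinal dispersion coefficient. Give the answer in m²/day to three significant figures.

0.113 m²/day

At the plume center C_max = M/(n_e·A·√(4πDt)), so D = M²/(4πt·(n_e·A·C_max)²).
n_e·A·C_max = 0.40 × 5.6 × 3.3 = 7.392 kg/m.
D = 57²/(4π × 42 × 7.392²) = 0.113 m²/day.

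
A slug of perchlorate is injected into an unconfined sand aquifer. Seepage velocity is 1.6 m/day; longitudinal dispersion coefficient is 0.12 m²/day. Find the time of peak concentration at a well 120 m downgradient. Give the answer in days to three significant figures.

75.0 days

For the 1D instantaneous-source solution, setting ∂C/∂t = 0 at fixed x gives v²t² + 2Dt − x² = 0, so t = (√(D² + v²x²) − D)/v².
√(D² + v²x²) = √(0.12² + 1.6² × 120²) = 192.0; v² = 2.56.
t = (192.0 − 0.12)/2.56 = 75.0 days (vs. the pure-advection estimate x/v = 75.0 d).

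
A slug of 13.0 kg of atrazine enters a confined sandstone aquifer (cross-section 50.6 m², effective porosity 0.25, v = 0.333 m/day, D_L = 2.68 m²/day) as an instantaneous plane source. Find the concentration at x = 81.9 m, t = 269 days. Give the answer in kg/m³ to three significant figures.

0.0106 kg/m³

For an instantaneous plane source, C(x,t) = M/(n_e·A·√(4πDt)) · exp(−(x−vt)²/(4Dt)), with n_e·A the pore (flow) area.
Plume center vt = 0.333 × 269 = 89.577 m, so the well at 81.9 m is 7.677 m upgradient of the peak.
√(4πDt) = 95.18 m, giving peak height M/(n_e·A·√(4πDt)) = 13.0/(0.25 × 50.6 × 95.18) = 0.01080 kg/m³.
(x−vt)²/(4Dt) = (-7.677)²/(4 × 2.68 × 269) = 0.02044; exp(−0.02044) = 0.9798.
C = 0.01080 × 0.9798 = 0.0106 kg/m³.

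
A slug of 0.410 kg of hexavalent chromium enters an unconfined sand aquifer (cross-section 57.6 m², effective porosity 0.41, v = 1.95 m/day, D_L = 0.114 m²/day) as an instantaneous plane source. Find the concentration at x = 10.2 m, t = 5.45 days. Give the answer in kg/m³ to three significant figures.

0.00577 kg/m³

For an instantaneous plane source, C(x,t) = M/(n_e·A·√(4πDt)) · exp(−(x−vt)²/(4Dt)), with n_e·A the pore (flow) area.
Plume center vt = 1.95 × 5.45 = 10.6275 m, so the well at 10.2 m is 0.4275 m upgradient of the peak.
√(4πDt) = 2.794 m, giving peak height M/(n_e·A·√(4πDt)) = 0.410/(0.41 × 57.6 × 2.794) = 0.006214 kg/m³.
(x−vt)²/(4Dt) = (-0.4275)²/(4 × 0.114 × 5.45) = 0.07354; exp(−0.07354) = 0.9291.
C = 0.006214 × 0.9291 = 0.00577 kg/m³.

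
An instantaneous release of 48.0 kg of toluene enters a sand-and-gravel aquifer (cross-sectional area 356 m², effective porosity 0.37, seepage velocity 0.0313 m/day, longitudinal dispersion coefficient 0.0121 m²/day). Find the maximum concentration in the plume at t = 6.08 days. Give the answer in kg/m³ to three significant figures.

The peak of an instantaneous 1D plume sits at x = vt; there the Gaussian factor is 1 and C_max = M/(n_e·A·√(4πDt)), where n_e·A is the pore area the mass is dissolved in.
√(4πDt) = √(4π × 0.0121 × 6.08) = 0.9615 m, so C_max = 48.0/(0.37 × 356 × 0.9615) = 0.379 kg/m³.

0.379 kg/m³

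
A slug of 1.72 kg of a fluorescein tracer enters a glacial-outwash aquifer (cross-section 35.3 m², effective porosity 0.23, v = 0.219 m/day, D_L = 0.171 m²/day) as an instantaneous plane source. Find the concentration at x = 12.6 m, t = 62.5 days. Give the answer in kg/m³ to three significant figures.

For an instantaneous plane source, C(x,t) = M/(n_e·A·√(4πDt)) · exp(−(x−vt)²/(4Dt)), with n_e·A the pore (flow) area.
Plume center vt = 0.219 × 62.5 = 13.6875 m, so the well at 12.6 m is 1.0875 m upgradient of the peak.
√(4πDt) = 11.59 m, giving peak height M/(n_e·A·√(4πDt)) = 1.72/(0.23 × 35.3 × 11.59) = 0.01828 kg/m³.
(x−vt)²/(4Dt) = (-1.0875)²/(4 × 0.171 × 62.5) = 0.02766; exp(−0.02766) = 0.9727.
C = 0.01828 × 0.9727 = 0.0178 kg/m³.

0.0178 kg/m³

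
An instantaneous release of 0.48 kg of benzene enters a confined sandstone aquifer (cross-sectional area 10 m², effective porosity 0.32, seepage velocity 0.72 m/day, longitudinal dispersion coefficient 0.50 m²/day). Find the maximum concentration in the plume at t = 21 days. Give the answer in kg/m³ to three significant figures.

The peak of an instantaneous 1D plume sits at x = vt; there the Gaussian factor is 1 and C_max = M/(n_e·A·√(4πDt)), where n_e·A is the pore area the mass is dissolved in.
√(4πDt) = √(4π × 0.50 × 21) = 11.49 m, so C_max = 0.48/(0.32 × 10 × 11.49) = 0.0131 kg/m³.

0.0131 kg/m³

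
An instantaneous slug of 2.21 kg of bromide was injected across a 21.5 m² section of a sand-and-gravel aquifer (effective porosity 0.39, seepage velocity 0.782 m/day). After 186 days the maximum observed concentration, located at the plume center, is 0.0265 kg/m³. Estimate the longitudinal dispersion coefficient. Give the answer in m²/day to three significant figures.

At the plume center C_max = M/(n_e·A·√(4πDt)), so D = M²/(4πt·(n_e·A·C_max)²).
n_e·A·C_max = 0.39 × 21.5 × 0.0265 = 0.2222 kg/m.
D = 2.21²/(4π × 186 × 0.2222²) = 0.0423 m²/day.

0.0423 m²/day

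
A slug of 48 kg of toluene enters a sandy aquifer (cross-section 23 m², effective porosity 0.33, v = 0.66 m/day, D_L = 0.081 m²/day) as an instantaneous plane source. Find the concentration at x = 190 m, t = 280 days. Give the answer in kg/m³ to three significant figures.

0.278 kg/m³

For an instantaneous plane source, C(x,t) = M/(n_e·A·√(4πDt)) · exp(−(x−vt)²/(4Dt)), with n_e·A the pore (flow) area.
Plume center vt = 0.66 × 280 = 184.8 m, so the well at 190 m is 5.2 m downgradient of the peak.
√(4πDt) = 16.88 m, giving peak height M/(n_e·A·√(4πDt)) = 48/(0.33 × 23 × 16.88) = 0.3747 kg/m³.
(x−vt)²/(4Dt) = (5.2)²/(4 × 0.081 × 280) = 0.2981; exp(−0.2981) = 0.7422.
C = 0.3747 × 0.7422 = 0.278 kg/m³.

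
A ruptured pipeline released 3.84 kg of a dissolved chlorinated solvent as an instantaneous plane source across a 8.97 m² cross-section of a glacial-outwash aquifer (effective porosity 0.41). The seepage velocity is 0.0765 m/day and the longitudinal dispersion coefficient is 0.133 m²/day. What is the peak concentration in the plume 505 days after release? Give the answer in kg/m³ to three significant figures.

0.0359 kg/m³

The peak of an instantaneous 1D plume sits at x = vt; there the Gaussian factor is 1 and C_max = M/(n_e·A·√(4πDt)), where n_e·A is the pore area the mass is dissolved in.
√(4πDt) = √(4π × 0.133 × 505) = 29.05 m, so C_max = 3.84/(0.41 × 8.97 × 29.05) = 0.0359 kg/m³.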